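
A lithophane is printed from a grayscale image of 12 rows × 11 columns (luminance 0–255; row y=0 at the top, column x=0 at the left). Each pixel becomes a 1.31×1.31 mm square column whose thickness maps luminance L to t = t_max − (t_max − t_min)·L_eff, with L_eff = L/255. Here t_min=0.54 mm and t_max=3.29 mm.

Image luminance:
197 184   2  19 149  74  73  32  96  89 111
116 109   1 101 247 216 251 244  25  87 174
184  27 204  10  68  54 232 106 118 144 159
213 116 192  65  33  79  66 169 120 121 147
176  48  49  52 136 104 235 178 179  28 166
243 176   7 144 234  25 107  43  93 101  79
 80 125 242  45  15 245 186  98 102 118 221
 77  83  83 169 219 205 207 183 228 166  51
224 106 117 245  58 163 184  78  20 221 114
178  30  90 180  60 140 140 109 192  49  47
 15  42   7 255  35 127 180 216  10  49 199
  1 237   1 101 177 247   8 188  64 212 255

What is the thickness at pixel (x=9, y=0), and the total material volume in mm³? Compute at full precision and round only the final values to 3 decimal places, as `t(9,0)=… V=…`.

t(9,0)=2.330 V=442.753

span = t_max - t_min = 3.29 - 0.54 = 2.750
L(9,0) = 89, L_eff = 89/255 = 0.349020
t(9,0) = 3.29 - 2.750·0.349020 = 2.330
Σt over all 12·11 pixels = 657899/2550 ≈ 257.9996078
V = pitch²·Σt = 1.31²·657899/2550 = 442.753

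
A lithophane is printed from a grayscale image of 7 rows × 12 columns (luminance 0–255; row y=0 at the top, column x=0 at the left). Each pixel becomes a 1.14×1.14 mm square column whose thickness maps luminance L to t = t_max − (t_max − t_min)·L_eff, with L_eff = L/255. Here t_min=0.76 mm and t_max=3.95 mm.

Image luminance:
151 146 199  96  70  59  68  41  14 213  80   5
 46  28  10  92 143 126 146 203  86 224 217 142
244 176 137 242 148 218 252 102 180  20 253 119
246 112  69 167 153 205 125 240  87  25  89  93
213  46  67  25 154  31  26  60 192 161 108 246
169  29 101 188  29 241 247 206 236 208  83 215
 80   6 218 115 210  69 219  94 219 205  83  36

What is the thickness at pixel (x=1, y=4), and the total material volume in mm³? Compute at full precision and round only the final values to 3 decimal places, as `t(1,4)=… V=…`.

t(1,4)=3.375 V=250.064

span = t_max - t_min = 3.95 - 0.76 = 3.190
L(1,4) = 46, L_eff = 46/255 = 0.180392
t(1,4) = 3.95 - 3.190·0.180392 = 3.375
Σt over all 7·12 pixels = 817767/4250 ≈ 192.4157647
V = pitch²·Σt = 1.14²·817767/4250 = 250.064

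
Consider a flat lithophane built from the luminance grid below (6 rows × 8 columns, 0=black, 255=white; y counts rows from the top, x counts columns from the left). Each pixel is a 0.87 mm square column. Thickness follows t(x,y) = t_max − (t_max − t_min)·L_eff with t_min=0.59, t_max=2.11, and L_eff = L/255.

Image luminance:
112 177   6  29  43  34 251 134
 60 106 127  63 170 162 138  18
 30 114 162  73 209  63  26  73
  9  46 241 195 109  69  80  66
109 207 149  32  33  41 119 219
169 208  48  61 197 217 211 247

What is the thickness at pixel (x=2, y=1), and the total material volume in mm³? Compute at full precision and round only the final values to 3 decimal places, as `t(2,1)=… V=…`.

t(2,1)=1.353 V=52.016

span = t_max - t_min = 2.11 - 0.59 = 1.520
L(2,1) = 127, L_eff = 127/255 = 0.498039
t(2,1) = 2.11 - 1.520·0.498039 = 1.353
Σt over all 6·8 pixels = 438104/6375 ≈ 68.7221961
V = pitch²·Σt = 0.87²·438104/6375 = 52.016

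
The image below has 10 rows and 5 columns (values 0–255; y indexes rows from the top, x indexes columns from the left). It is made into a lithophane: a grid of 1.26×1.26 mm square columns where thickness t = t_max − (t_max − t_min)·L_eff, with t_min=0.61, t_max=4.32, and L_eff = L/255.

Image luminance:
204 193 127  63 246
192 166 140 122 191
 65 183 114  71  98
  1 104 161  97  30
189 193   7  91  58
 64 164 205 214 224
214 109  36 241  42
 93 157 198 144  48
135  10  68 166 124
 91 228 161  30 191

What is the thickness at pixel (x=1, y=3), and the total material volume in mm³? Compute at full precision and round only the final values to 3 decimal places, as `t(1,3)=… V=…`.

t(1,3)=2.807 V=193.639

span = t_max - t_min = 4.32 - 0.61 = 3.710
L(1,3) = 104, L_eff = 104/255 = 0.407843
t(1,3) = 4.32 - 3.710·0.407843 = 2.807
Σt over all 10·5 pixels = 3110227/25500 ≈ 121.9696863
V = pitch²·Σt = 1.26²·3110227/25500 = 193.639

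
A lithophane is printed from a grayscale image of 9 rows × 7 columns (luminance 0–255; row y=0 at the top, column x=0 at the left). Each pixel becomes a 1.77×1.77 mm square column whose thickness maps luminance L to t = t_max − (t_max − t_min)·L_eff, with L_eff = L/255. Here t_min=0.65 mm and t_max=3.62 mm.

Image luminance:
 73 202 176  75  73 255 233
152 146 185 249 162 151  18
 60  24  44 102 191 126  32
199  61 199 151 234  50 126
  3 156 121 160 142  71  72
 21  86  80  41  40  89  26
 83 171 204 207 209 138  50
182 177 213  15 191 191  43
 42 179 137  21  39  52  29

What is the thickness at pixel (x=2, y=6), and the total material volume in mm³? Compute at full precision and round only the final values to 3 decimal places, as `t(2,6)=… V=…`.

span = t_max - t_min = 3.62 - 0.65 = 2.970
L(2,6) = 204, L_eff = 204/255 = 0.800000
t(2,6) = 3.62 - 2.970·0.800000 = 1.244
Σt over all 9·7 pixels = 60147/425 ≈ 141.5223529
V = pitch²·Σt = 1.77²·60147/425 = 443.375

t(2,6)=1.244 V=443.375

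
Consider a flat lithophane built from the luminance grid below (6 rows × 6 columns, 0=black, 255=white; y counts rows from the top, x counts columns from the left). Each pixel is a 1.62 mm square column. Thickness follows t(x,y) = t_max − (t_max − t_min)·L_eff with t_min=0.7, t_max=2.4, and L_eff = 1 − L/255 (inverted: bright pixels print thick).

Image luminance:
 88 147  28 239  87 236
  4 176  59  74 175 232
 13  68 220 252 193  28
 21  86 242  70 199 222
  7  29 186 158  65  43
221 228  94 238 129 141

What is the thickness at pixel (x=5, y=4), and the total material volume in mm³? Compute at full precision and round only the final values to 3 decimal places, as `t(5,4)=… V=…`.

t(5,4)=0.987 V=148.331

span = t_max - t_min = 2.4 - 0.7 = 1.700
L(5,4) = 43, L_eff = 1 - 43/255 = 0.831373 (inverted)
t(5,4) = 2.4 - 1.700·0.831373 = 0.987
Σt over all 6·6 pixels = 56.52
V = pitch²·Σt = 1.62²·56.52 = 148.331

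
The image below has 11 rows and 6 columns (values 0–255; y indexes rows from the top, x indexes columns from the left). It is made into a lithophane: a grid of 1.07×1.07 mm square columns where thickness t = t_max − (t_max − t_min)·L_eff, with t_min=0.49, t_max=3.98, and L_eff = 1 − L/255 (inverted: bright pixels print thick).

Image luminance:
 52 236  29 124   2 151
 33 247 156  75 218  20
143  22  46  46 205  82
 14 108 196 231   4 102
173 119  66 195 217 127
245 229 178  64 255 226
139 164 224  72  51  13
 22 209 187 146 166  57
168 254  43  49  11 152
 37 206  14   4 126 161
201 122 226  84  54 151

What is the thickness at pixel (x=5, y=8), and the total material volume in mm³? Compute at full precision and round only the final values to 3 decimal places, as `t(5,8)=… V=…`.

t(5,8)=2.570 V=164.716

span = t_max - t_min = 3.98 - 0.49 = 3.490
L(5,8) = 152, L_eff = 1 - 152/255 = 0.403922 (inverted)
t(5,8) = 3.98 - 3.490·0.403922 = 2.570
Σt over all 11·6 pixels = 3668671/25500 ≈ 143.8694510
V = pitch²·Σt = 1.07²·3668671/25500 = 164.716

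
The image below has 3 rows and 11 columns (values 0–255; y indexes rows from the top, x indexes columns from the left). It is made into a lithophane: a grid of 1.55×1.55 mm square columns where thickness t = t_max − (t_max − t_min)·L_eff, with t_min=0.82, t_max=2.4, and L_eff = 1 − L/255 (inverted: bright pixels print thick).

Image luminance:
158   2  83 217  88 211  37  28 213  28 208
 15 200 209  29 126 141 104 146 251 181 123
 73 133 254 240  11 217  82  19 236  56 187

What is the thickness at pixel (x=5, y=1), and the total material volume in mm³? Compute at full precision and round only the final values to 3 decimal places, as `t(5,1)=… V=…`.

span = t_max - t_min = 2.4 - 0.82 = 1.580
L(5,1) = 141, L_eff = 1 - 141/255 = 0.447059 (inverted)
t(5,1) = 2.4 - 1.580·0.447059 = 1.694
Σt over all 3·11 pixels = 685189/12750 ≈ 53.7403137
V = pitch²·Σt = 1.55²·685189/12750 = 129.111

t(5,1)=1.694 V=129.111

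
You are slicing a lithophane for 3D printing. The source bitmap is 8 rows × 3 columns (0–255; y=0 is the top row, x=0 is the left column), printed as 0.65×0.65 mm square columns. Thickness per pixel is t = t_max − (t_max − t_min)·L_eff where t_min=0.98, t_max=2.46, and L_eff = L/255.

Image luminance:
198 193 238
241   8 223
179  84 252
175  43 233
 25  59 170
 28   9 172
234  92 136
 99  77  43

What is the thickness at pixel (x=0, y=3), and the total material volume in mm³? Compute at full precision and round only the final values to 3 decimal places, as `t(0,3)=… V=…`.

span = t_max - t_min = 2.46 - 0.98 = 1.480
L(0,3) = 175, L_eff = 175/255 = 0.686275
t(0,3) = 2.46 - 1.480·0.686275 = 1.444
Σt over all 8·3 pixels = 257573/6375 ≈ 40.4036078
V = pitch²·Σt = 0.65²·257573/6375 = 17.071

t(0,3)=1.444 V=17.071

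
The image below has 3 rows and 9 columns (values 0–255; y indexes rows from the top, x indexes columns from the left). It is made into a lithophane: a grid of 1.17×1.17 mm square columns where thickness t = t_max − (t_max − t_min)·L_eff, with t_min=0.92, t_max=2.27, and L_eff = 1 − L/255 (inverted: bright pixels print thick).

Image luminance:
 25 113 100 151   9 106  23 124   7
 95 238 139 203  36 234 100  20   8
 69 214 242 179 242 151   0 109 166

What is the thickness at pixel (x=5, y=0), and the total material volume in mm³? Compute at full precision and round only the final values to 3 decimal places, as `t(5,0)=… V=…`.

span = t_max - t_min = 2.27 - 0.92 = 1.350
L(5,0) = 106, L_eff = 1 - 106/255 = 0.584314 (inverted)
t(5,0) = 2.27 - 1.350·0.584314 = 1.481
Σt over all 3·9 pixels = 14031/340 ≈ 41.2676471
V = pitch²·Σt = 1.17²·14031/340 = 56.491

t(5,0)=1.481 V=56.491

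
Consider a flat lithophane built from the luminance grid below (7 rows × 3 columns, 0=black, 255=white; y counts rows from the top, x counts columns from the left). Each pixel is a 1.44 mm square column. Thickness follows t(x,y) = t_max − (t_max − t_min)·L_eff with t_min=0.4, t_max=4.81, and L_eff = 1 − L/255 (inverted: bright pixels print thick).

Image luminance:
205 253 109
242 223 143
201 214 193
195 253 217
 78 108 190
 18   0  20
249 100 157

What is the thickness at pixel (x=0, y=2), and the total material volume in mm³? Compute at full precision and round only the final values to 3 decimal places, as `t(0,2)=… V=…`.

t(0,2)=3.876 V=138.198

span = t_max - t_min = 4.81 - 0.4 = 4.410
L(0,2) = 201, L_eff = 1 - 201/255 = 0.211765 (inverted)
t(0,2) = 4.81 - 4.410·0.211765 = 3.876
Σt over all 7·3 pixels = 141624/2125 ≈ 66.6465882
V = pitch²·Σt = 1.44²·141624/2125 = 138.198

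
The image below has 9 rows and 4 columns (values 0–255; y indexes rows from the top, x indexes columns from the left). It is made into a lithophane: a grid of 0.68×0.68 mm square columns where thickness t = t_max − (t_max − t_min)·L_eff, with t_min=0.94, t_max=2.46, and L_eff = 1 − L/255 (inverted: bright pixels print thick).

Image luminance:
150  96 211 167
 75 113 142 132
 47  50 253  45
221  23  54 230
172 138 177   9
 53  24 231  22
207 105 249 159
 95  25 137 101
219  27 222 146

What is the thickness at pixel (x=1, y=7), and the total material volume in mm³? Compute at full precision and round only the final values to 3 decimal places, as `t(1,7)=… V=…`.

t(1,7)=1.089 V=28.125

span = t_max - t_min = 2.46 - 0.94 = 1.520
L(1,7) = 25, L_eff = 1 - 25/255 = 0.901961 (inverted)
t(1,7) = 2.46 - 1.520·0.901961 = 1.089
Σt over all 9·4 pixels = 129252/2125 ≈ 60.8244706
V = pitch²·Σt = 0.68²·129252/2125 = 28.125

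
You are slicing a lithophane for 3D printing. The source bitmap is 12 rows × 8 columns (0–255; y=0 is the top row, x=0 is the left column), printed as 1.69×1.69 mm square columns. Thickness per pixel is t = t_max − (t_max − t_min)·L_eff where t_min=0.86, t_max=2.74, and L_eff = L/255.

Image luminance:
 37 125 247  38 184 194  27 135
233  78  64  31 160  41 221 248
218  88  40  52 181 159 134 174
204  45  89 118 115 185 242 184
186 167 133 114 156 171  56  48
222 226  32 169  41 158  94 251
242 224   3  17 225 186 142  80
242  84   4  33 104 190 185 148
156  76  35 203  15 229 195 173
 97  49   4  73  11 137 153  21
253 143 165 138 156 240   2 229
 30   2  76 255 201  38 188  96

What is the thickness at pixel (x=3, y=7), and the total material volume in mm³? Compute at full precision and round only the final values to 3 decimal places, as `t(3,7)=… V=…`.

t(3,7)=2.497 V=488.838

span = t_max - t_min = 2.74 - 0.86 = 1.880
L(3,7) = 33, L_eff = 33/255 = 0.129412
t(3,7) = 2.74 - 1.880·0.129412 = 2.497
Σt over all 12·8 pixels = 1091119/6375 ≈ 171.1559216
V = pitch²·Σt = 1.69²·1091119/6375 = 488.838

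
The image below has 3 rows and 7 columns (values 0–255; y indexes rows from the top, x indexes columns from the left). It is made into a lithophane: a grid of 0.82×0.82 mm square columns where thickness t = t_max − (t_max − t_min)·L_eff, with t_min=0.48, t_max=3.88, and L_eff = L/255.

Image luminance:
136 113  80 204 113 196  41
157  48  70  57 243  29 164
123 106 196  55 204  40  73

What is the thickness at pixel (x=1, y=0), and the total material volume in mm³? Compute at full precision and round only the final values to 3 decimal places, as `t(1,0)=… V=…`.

span = t_max - t_min = 3.88 - 0.48 = 3.400
L(1,0) = 113, L_eff = 113/255 = 0.443137
t(1,0) = 3.88 - 3.400·0.443137 = 2.373
Σt over all 3·7 pixels = 48.84
V = pitch²·Σt = 0.82²·48.84 = 32.840

t(1,0)=2.373 V=32.840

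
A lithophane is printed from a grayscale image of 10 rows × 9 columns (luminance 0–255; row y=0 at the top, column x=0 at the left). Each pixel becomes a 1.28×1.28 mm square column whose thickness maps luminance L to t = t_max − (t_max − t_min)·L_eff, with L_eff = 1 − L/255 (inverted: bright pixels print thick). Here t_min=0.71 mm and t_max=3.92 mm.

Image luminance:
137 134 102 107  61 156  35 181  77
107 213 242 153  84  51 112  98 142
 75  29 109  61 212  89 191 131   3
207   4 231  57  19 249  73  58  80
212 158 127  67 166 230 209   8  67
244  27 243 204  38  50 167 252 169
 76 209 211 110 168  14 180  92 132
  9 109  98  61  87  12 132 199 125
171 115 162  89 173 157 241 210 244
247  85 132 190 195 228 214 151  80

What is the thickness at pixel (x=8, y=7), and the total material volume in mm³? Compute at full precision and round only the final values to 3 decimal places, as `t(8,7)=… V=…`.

t(8,7)=2.284 V=348.394

span = t_max - t_min = 3.92 - 0.71 = 3.210
L(8,7) = 125, L_eff = 1 - 125/255 = 0.509804 (inverted)
t(8,7) = 3.92 - 3.210·0.509804 = 2.284
Σt over all 10·9 pixels = 903731/4250 ≈ 212.6425882
V = pitch²·Σt = 1.28²·903731/4250 = 348.394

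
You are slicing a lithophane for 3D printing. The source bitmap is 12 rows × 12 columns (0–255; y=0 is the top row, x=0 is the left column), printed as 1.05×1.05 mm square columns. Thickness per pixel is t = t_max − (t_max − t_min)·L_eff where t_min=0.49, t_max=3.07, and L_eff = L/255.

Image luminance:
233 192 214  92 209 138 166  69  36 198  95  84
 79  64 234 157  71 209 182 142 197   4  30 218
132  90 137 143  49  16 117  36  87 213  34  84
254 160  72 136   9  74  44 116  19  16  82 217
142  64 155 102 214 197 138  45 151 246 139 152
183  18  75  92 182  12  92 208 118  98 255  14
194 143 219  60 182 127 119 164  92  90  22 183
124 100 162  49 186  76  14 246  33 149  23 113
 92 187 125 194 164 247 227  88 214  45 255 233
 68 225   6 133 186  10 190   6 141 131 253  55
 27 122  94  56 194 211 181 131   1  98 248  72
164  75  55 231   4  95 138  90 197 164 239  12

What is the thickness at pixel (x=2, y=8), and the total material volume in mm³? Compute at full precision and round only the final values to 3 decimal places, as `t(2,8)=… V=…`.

span = t_max - t_min = 3.07 - 0.49 = 2.580
L(2,8) = 125, L_eff = 125/255 = 0.490196
t(2,8) = 3.07 - 2.580·0.490196 = 1.805
Σt over all 12·12 pixels = 260.104
V = pitch²·Σt = 1.05²·260.104 = 286.765

t(2,8)=1.805 V=286.765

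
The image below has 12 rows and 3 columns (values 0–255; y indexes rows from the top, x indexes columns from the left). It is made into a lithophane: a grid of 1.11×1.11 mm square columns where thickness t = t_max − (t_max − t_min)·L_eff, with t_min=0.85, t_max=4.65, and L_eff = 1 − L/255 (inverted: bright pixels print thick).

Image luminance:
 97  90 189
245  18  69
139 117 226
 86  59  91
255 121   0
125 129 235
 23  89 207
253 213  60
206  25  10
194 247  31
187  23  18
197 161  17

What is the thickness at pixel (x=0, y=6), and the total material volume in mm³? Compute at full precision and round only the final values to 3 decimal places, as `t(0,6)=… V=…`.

span = t_max - t_min = 4.65 - 0.85 = 3.800
L(0,6) = 23, L_eff = 1 - 23/255 = 0.909804 (inverted)
t(0,6) = 4.65 - 3.800·0.909804 = 1.193
Σt over all 12·3 pixels = 41201/425 ≈ 96.9435294
V = pitch²·Σt = 1.11²·41201/425 = 119.444

t(0,6)=1.193 V=119.444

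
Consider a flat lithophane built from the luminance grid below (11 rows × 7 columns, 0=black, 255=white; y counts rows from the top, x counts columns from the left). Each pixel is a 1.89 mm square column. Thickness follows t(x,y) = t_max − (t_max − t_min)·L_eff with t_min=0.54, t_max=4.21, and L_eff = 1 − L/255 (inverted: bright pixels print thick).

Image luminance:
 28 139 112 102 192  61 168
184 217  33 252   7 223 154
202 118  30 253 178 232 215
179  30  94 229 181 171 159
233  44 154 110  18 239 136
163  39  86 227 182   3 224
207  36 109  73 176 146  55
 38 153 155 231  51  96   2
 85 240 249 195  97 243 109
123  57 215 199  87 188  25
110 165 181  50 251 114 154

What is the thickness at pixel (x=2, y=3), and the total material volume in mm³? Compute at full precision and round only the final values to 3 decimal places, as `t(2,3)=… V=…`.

span = t_max - t_min = 4.21 - 0.54 = 3.670
L(2,3) = 94, L_eff = 1 - 94/255 = 0.631373 (inverted)
t(2,3) = 4.21 - 3.670·0.631373 = 1.893
Σt over all 11·7 pixels = 1243678/6375 ≈ 195.0867451
V = pitch²·Σt = 1.89²·1243678/6375 = 696.869

t(2,3)=1.893 V=696.869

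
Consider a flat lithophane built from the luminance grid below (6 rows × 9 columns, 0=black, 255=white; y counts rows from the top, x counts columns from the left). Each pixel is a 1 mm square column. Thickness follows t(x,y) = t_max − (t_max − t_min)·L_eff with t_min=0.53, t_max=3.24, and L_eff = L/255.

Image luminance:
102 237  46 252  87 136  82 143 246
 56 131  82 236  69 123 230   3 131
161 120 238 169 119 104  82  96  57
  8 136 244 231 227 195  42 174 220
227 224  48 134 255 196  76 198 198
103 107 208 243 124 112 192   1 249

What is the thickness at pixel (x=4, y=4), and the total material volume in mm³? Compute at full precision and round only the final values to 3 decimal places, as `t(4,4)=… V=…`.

span = t_max - t_min = 3.24 - 0.53 = 2.710
L(4,4) = 255, L_eff = 255/255 = 1.000000
t(4,4) = 3.24 - 2.710·1.000000 = 0.530
Σt over all 6·9 pixels = 231787/2550 ≈ 90.8968627
V = pitch²·Σt = 1²·231787/2550 = 90.897

t(4,4)=0.530 V=90.897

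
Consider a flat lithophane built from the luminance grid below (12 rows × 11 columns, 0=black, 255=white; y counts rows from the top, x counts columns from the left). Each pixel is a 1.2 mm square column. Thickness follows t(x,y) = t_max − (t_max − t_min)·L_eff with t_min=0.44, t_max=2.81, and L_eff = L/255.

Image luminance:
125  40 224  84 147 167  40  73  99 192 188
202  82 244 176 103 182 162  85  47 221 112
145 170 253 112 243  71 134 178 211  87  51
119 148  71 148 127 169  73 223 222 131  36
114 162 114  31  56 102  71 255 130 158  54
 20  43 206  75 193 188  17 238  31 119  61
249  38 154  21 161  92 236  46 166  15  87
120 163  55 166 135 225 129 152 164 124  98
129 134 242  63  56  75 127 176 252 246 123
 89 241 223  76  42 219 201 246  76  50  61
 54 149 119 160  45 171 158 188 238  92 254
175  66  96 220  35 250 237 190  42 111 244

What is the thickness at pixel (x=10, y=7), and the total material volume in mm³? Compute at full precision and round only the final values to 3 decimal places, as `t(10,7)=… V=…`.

span = t_max - t_min = 2.81 - 0.44 = 2.370
L(10,7) = 98, L_eff = 98/255 = 0.384314
t(10,7) = 2.81 - 2.370·0.384314 = 1.899
Σt over all 12·11 pixels = 436813/2125 ≈ 205.5590588
V = pitch²·Σt = 1.2²·436813/2125 = 296.005

t(10,7)=1.899 V=296.005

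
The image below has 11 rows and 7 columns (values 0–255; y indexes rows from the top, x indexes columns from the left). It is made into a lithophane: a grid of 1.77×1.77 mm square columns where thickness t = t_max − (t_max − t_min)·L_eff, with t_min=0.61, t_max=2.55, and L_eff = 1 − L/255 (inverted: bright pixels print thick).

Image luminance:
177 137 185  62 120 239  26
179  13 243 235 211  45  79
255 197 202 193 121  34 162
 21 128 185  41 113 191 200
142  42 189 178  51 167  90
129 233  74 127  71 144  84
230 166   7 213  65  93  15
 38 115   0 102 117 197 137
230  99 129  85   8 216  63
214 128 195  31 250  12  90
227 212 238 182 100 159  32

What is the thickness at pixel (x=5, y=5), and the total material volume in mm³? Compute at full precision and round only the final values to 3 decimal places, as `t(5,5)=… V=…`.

span = t_max - t_min = 2.55 - 0.61 = 1.940
L(5,5) = 144, L_eff = 1 - 144/255 = 0.435294 (inverted)
t(5,5) = 2.55 - 1.940·0.435294 = 1.706
Σt over all 11·7 pixels = 42121/340 ≈ 123.8852941
V = pitch²·Σt = 1.77²·42121/340 = 388.120

t(5,5)=1.706 V=388.120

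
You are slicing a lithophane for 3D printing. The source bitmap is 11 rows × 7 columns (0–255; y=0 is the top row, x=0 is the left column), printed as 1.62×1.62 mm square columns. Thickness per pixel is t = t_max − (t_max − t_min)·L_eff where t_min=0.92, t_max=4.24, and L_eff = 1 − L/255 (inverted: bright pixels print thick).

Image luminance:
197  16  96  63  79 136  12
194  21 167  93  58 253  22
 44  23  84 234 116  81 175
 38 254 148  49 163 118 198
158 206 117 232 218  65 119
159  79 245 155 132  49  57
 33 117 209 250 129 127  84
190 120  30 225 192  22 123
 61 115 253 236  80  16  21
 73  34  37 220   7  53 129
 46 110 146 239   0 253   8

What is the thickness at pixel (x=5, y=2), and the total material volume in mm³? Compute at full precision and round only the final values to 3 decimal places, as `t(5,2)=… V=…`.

t(5,2)=1.975 V=497.223

span = t_max - t_min = 4.24 - 0.92 = 3.320
L(5,2) = 81, L_eff = 1 - 81/255 = 0.682353 (inverted)
t(5,2) = 4.24 - 3.320·0.682353 = 1.975
Σt over all 11·7 pixels = 402606/2125 ≈ 189.4616471
V = pitch²·Σt = 1.62²·402606/2125 = 497.223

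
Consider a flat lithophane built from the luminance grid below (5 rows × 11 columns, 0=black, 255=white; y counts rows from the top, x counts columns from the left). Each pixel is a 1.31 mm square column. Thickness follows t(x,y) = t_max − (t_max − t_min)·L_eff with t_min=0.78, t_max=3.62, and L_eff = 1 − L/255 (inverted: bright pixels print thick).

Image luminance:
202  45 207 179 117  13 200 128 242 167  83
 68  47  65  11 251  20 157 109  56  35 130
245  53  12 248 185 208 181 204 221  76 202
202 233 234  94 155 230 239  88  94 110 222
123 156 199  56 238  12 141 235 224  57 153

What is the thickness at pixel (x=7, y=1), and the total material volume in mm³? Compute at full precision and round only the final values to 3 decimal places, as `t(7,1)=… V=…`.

span = t_max - t_min = 3.62 - 0.78 = 2.840
L(7,1) = 109, L_eff = 1 - 109/255 = 0.572549 (inverted)
t(7,1) = 3.62 - 2.840·0.572549 = 1.994
Σt over all 5·11 pixels = 1663379/12750 ≈ 130.4610980
V = pitch²·Σt = 1.31²·1663379/12750 = 223.884

t(7,1)=1.994 V=223.884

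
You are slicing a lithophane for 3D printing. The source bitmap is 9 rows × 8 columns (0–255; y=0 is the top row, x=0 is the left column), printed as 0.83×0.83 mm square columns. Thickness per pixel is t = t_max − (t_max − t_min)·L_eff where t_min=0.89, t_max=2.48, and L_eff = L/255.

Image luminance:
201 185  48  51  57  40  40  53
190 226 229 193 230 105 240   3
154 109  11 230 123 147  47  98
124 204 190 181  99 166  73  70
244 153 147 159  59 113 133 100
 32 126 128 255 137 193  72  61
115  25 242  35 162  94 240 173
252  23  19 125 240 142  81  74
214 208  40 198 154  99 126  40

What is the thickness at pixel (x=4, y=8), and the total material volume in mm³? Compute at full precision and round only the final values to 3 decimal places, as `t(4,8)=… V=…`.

span = t_max - t_min = 2.48 - 0.89 = 1.590
L(4,8) = 154, L_eff = 154/255 = 0.603922
t(4,8) = 2.48 - 1.590·0.603922 = 1.520
Σt over all 9·8 pixels = 120.26
V = pitch²·Σt = 0.83²·120.26 = 82.847

t(4,8)=1.520 V=82.847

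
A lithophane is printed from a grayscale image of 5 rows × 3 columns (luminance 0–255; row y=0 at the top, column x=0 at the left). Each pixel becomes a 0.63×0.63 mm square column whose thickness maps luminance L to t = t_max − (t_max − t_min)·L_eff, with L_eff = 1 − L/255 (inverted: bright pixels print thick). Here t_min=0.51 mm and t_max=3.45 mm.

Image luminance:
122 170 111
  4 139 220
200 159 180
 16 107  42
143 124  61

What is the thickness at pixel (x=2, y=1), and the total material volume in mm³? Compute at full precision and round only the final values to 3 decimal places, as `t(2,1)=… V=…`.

span = t_max - t_min = 3.45 - 0.51 = 2.940
L(2,1) = 220, L_eff = 1 - 220/255 = 0.137255 (inverted)
t(2,1) = 3.45 - 2.940·0.137255 = 3.046
Σt over all 5·3 pixels = 241229/8500 ≈ 28.3798824
V = pitch²·Σt = 0.63²·241229/8500 = 11.264

t(2,1)=3.046 V=11.264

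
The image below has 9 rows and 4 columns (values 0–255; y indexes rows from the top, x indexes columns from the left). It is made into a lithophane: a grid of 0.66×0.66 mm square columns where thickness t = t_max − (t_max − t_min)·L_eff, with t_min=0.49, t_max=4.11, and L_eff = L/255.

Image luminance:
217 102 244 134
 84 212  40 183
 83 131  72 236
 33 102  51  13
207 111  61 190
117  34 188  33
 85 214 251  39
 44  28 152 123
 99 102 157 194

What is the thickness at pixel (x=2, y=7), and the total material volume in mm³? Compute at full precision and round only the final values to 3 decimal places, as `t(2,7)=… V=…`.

span = t_max - t_min = 4.11 - 0.49 = 3.620
L(2,7) = 152, L_eff = 152/255 = 0.596078
t(2,7) = 4.11 - 3.620·0.596078 = 1.952
Σt over all 9·4 pixels = 548122/6375 ≈ 85.9799216
V = pitch²·Σt = 0.66²·548122/6375 = 37.453

t(2,7)=1.952 V=37.453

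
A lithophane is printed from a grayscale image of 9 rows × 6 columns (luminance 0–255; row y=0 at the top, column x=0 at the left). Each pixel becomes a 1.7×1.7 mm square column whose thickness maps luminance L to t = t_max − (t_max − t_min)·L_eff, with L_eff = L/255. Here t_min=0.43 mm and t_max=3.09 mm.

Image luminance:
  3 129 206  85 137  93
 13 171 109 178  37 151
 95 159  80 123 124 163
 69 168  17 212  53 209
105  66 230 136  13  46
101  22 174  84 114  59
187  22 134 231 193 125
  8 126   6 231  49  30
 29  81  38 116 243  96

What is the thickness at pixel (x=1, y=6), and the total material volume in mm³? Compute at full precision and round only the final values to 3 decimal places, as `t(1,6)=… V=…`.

t(1,6)=2.861 V=304.993

span = t_max - t_min = 3.09 - 0.43 = 2.660
L(1,6) = 22, L_eff = 22/255 = 0.086275
t(1,6) = 3.09 - 2.660·0.086275 = 2.861
Σt over all 9·6 pixels = 672779/6375 ≈ 105.5339608
V = pitch²·Σt = 1.7²·672779/6375 = 304.993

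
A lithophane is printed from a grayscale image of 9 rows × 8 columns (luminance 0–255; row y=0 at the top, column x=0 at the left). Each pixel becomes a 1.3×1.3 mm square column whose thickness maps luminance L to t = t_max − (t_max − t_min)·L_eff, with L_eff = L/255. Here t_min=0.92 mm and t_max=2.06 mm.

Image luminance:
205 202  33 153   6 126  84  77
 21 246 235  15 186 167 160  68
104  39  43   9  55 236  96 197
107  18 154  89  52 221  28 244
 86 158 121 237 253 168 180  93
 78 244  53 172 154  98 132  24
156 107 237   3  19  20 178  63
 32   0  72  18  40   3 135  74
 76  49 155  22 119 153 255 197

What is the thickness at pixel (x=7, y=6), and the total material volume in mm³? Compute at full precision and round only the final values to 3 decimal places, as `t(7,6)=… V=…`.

span = t_max - t_min = 2.06 - 0.92 = 1.140
L(7,6) = 63, L_eff = 63/255 = 0.247059
t(7,6) = 2.06 - 1.140·0.247059 = 1.778
Σt over all 9·8 pixels = 47627/425 ≈ 112.0635294
V = pitch²·Σt = 1.3²·47627/425 = 189.387

t(7,6)=1.778 V=189.387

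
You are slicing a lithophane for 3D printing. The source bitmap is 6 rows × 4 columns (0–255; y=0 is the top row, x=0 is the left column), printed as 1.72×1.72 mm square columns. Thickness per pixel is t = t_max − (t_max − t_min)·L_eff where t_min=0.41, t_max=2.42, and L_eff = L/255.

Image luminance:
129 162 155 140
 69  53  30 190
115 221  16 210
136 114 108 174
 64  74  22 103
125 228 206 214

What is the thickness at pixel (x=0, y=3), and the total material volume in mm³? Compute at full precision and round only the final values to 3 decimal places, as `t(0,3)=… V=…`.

t(0,3)=1.348 V=100.514

span = t_max - t_min = 2.42 - 0.41 = 2.010
L(0,3) = 136, L_eff = 136/255 = 0.533333
t(0,3) = 2.42 - 2.010·0.533333 = 1.348
Σt over all 6·4 pixels = 144397/4250 ≈ 33.9757647
V = pitch²·Σt = 1.72²·144397/4250 = 100.514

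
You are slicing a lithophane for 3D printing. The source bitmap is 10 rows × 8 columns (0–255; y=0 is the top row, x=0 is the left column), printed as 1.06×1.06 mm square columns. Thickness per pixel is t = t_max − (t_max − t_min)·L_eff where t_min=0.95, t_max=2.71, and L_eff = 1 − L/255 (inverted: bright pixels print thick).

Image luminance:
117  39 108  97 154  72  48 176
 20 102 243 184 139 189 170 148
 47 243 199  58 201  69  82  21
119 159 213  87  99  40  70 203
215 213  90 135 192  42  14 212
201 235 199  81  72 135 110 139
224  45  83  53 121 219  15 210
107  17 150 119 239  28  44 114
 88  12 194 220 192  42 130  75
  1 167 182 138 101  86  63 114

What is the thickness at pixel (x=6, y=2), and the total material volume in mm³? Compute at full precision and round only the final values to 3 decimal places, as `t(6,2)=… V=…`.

span = t_max - t_min = 2.71 - 0.95 = 1.760
L(6,2) = 82, L_eff = 1 - 82/255 = 0.678431 (inverted)
t(6,2) = 2.71 - 1.760·0.678431 = 1.516
Σt over all 10·8 pixels = 915436/6375 ≈ 143.5978039
V = pitch²·Σt = 1.06²·915436/6375 = 161.346

t(6,2)=1.516 V=161.346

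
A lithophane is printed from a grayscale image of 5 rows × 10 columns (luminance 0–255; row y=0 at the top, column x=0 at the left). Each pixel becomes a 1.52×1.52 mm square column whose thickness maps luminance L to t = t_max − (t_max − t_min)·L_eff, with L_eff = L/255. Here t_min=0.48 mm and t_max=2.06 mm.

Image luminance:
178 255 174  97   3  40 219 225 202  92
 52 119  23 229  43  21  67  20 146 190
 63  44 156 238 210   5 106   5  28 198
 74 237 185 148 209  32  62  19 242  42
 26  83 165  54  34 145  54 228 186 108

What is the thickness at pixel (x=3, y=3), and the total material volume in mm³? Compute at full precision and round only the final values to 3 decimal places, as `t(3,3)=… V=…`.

t(3,3)=1.143 V=155.214

span = t_max - t_min = 2.06 - 0.48 = 1.580
L(3,3) = 148, L_eff = 148/255 = 0.580392
t(3,3) = 2.06 - 1.580·0.580392 = 1.143
Σt over all 5·10 pixels = 285517/4250 ≈ 67.1804706
V = pitch²·Σt = 1.52²·285517/4250 = 155.214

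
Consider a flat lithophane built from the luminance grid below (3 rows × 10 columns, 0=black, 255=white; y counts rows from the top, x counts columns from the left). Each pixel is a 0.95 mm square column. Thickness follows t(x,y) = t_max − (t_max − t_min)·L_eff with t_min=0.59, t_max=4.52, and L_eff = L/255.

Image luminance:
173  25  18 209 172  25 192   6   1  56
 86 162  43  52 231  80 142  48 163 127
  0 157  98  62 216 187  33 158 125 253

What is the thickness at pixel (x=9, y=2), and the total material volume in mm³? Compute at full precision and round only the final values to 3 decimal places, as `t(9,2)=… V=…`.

span = t_max - t_min = 4.52 - 0.59 = 3.930
L(9,2) = 253, L_eff = 253/255 = 0.992157
t(9,2) = 4.52 - 3.930·0.992157 = 0.621
Σt over all 3·10 pixels = 7203/85 ≈ 84.7411765
V = pitch²·Σt = 0.95²·7203/85 = 76.479

t(9,2)=0.621 V=76.479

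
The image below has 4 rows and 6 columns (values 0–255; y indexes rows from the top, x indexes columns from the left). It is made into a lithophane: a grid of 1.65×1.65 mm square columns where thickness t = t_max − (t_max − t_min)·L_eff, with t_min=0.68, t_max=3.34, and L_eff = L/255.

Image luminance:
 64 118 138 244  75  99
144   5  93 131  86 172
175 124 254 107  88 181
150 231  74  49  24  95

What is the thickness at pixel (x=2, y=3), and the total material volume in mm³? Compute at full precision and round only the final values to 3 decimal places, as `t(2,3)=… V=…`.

t(2,3)=2.568 V=135.281

span = t_max - t_min = 3.34 - 0.68 = 2.660
L(2,3) = 74, L_eff = 74/255 = 0.290196
t(2,3) = 3.34 - 2.660·0.290196 = 2.568
Σt over all 4·6 pixels = 633547/12750 ≈ 49.6899608
V = pitch²·Σt = 1.65²·633547/12750 = 135.281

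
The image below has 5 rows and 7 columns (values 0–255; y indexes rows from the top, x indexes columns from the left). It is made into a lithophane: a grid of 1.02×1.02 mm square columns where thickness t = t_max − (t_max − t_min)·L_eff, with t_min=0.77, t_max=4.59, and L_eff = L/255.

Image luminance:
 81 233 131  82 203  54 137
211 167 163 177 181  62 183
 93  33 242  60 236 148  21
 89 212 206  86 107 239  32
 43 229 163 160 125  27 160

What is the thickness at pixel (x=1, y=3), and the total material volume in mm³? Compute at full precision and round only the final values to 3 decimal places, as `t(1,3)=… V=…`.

span = t_max - t_min = 4.59 - 0.77 = 3.820
L(1,3) = 212, L_eff = 212/255 = 0.831373
t(1,3) = 4.59 - 3.820·0.831373 = 1.414
Σt over all 5·7 pixels = 757381/8500 ≈ 89.1036471
V = pitch²·Σt = 1.02²·757381/8500 = 92.703

t(1,3)=1.414 V=92.703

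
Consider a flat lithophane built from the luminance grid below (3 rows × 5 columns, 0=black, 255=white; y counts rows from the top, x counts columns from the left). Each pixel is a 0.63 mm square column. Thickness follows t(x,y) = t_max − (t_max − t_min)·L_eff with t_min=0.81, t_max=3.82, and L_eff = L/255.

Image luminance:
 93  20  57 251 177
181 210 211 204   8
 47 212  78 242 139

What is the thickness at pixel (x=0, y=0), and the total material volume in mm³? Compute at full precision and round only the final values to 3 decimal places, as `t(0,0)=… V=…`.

span = t_max - t_min = 3.82 - 0.81 = 3.010
L(0,0) = 93, L_eff = 93/255 = 0.364706
t(0,0) = 3.82 - 3.010·0.364706 = 2.722
Σt over all 3·5 pixels = 13667/425 ≈ 32.1576471
V = pitch²·Σt = 0.63²·13667/425 = 12.763

t(0,0)=2.722 V=12.763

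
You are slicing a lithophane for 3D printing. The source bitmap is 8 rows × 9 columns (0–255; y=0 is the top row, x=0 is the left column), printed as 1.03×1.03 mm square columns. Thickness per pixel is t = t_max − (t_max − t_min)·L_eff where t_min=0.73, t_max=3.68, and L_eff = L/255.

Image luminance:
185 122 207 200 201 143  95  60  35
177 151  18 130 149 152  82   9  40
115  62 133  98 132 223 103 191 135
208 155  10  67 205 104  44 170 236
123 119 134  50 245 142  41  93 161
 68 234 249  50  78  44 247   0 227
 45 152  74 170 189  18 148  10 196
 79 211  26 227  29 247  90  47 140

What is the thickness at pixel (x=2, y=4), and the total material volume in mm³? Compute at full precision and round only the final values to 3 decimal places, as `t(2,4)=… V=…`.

span = t_max - t_min = 3.68 - 0.73 = 2.950
L(2,4) = 134, L_eff = 134/255 = 0.525490
t(2,4) = 3.68 - 2.950·0.525490 = 2.130
Σt over all 8·9 pixels = 411623/2550 ≈ 161.4207843
V = pitch²·Σt = 1.03²·411623/2550 = 171.251

t(2,4)=2.130 V=171.251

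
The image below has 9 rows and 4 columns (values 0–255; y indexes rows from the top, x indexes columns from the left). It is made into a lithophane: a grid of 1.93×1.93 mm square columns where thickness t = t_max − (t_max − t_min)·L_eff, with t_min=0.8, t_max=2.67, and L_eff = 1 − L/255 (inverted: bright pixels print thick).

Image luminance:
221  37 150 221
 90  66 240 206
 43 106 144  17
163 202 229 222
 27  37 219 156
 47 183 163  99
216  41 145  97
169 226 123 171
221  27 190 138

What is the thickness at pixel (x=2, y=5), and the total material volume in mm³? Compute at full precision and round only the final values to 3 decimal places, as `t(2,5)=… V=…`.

t(2,5)=1.995 V=245.277

span = t_max - t_min = 2.67 - 0.8 = 1.870
L(2,5) = 163, L_eff = 1 - 163/255 = 0.360784 (inverted)
t(2,5) = 2.67 - 1.870·0.360784 = 1.995
Σt over all 9·4 pixels = 65.848
V = pitch²·Σt = 1.93²·65.848 = 245.277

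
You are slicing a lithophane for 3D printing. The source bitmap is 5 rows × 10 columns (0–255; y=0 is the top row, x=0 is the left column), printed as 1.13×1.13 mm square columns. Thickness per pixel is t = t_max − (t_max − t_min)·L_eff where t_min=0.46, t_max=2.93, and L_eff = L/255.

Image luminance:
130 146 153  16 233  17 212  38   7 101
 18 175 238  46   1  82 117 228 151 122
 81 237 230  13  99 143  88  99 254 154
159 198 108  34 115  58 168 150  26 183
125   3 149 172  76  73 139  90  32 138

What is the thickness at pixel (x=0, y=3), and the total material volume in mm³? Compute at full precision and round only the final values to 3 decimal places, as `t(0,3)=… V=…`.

t(0,3)=1.390 V=115.020

span = t_max - t_min = 2.93 - 0.46 = 2.470
L(0,3) = 159, L_eff = 159/255 = 0.623529
t(0,3) = 2.93 - 2.470·0.623529 = 1.390
Σt over all 5·10 pixels = 91879/1020 ≈ 90.0774510
V = pitch²·Σt = 1.13²·91879/1020 = 115.020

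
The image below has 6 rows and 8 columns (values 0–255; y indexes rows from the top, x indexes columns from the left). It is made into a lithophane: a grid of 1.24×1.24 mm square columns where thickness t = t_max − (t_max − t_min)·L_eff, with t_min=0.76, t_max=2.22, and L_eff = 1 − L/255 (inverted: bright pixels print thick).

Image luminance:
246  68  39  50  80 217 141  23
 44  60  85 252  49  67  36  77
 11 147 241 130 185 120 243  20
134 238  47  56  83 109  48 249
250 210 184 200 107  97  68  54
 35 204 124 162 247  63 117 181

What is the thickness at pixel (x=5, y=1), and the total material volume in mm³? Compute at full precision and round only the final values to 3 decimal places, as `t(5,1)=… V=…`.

span = t_max - t_min = 2.22 - 0.76 = 1.460
L(5,1) = 67, L_eff = 1 - 67/255 = 0.737255 (inverted)
t(5,1) = 2.22 - 1.460·0.737255 = 1.144
Σt over all 6·8 pixels = 149279/2125 ≈ 70.2489412
V = pitch²·Σt = 1.24²·149279/2125 = 108.015

t(5,1)=1.144 V=108.015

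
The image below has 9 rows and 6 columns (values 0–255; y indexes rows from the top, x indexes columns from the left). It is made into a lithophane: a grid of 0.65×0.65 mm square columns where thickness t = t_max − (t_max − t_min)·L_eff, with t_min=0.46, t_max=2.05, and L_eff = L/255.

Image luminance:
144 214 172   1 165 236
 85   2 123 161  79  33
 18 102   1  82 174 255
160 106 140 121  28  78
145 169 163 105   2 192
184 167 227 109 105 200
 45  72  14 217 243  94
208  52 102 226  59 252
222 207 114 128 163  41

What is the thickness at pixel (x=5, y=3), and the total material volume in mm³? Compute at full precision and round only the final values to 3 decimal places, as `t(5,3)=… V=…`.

t(5,3)=1.564 V=28.575

span = t_max - t_min = 2.05 - 0.46 = 1.590
L(5,3) = 78, L_eff = 78/255 = 0.305882
t(5,3) = 2.05 - 1.590·0.305882 = 1.564
Σt over all 9·6 pixels = 574879/8500 ≈ 67.6328235
V = pitch²·Σt = 0.65²·574879/8500 = 28.575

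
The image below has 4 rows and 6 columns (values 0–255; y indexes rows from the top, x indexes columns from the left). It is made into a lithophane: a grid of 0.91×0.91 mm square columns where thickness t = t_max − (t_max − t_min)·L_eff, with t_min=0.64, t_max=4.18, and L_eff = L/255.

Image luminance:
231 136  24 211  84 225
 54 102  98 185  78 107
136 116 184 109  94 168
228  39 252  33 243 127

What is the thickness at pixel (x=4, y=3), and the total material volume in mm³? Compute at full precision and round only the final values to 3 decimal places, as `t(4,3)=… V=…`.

span = t_max - t_min = 4.18 - 0.64 = 3.540
L(4,3) = 243, L_eff = 243/255 = 0.952941
t(4,3) = 4.18 - 3.540·0.952941 = 0.807
Σt over all 4·6 pixels = 55.008
V = pitch²·Σt = 0.91²·55.008 = 45.552

t(4,3)=0.807 V=45.552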